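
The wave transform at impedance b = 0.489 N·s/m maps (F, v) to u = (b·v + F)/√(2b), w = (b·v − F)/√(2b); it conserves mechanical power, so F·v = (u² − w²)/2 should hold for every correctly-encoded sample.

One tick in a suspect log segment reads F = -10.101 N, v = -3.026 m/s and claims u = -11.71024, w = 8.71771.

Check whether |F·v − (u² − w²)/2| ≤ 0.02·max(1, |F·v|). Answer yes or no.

yes

F·v = (-10.101)×(-3.026) = 30.56563 W.
(u² − w²)/2 = (137.12972 − 75.99847)/2 = 30.56563 W.
|Δ| = 0.00000;  2% of max(1, |F·v|) = 0.61131.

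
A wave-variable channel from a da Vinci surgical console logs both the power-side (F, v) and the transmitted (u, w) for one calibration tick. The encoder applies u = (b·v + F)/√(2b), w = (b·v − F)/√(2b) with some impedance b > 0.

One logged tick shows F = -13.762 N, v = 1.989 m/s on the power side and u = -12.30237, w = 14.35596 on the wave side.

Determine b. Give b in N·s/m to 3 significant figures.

u + w = 2.0536;  u + w = √(2b)·v, so √(2b) = 2.0536/1.989 = 1.0325.
b = (√(2b))²/2 = 1.0660/2 = 0.5330.
(Check via u − w = 2F/√(2b): u − w = -26.6583, 2F/√(2b) = -26.6583.)

b = 0.533 N·s/m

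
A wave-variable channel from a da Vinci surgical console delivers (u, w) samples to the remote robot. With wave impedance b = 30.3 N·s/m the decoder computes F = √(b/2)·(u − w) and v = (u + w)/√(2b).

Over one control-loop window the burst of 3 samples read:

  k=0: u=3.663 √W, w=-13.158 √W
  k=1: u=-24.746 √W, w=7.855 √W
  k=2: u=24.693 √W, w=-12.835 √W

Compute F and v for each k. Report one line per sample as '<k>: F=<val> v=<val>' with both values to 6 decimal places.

k=0: u−w=16.821000, u+w=-9.495000; √(b/2)=3.892300, √(2b)=7.784600; F=3.892300×16.821=65.472380, v=-9.495000/7.784600=-1.219716
k=1: u−w=-32.601000, u+w=-16.891000; √(b/2)=3.892300, √(2b)=7.784600; F=3.892300×(-32.601)=-126.892875, v=-16.891000/7.784600=-2.169797
k=2: u−w=37.528000, u+w=11.858000; √(b/2)=3.892300, √(2b)=7.784600; F=3.892300×37.528=146.070238, v=11.858000/7.784600=1.523264

0: F=65.472380 v=-1.219716
1: F=-126.892875 v=-2.169797
2: F=146.070238 v=1.523264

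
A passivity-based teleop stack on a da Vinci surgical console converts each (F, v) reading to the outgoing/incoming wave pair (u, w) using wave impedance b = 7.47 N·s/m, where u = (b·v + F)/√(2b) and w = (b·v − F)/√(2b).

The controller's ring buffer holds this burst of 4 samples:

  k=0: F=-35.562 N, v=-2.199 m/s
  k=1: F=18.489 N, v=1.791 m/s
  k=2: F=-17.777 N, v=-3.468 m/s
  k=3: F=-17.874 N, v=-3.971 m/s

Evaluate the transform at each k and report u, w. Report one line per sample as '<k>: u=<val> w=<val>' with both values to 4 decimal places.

k=0: b·v=7.47×(-2.199)=-16.4265; √(2b)=3.8652; u=(-16.4265+(-35.562))/3.8652=-13.4503, w=(-16.4265−(-35.562))/3.8652=4.9507
k=1: b·v=7.47×1.791=13.3788; √(2b)=3.8652; u=(13.3788+18.489)/3.8652=8.2447, w=(13.3788−18.489)/3.8652=-1.3221
k=2: b·v=7.47×(-3.468)=-25.9060; √(2b)=3.8652; u=(-25.9060+(-17.777))/3.8652=-11.3015, w=(-25.9060−(-17.777))/3.8652=-2.1031
k=3: b·v=7.47×(-3.971)=-29.6634; √(2b)=3.8652; u=(-29.6634+(-17.874))/3.8652=-12.2987, w=(-29.6634−(-17.874))/3.8652=-3.0501

0: u=-13.4503 w=4.9507
1: u=8.2447 w=-1.3221
2: u=-11.3015 w=-2.1031
3: u=-12.2987 w=-3.0501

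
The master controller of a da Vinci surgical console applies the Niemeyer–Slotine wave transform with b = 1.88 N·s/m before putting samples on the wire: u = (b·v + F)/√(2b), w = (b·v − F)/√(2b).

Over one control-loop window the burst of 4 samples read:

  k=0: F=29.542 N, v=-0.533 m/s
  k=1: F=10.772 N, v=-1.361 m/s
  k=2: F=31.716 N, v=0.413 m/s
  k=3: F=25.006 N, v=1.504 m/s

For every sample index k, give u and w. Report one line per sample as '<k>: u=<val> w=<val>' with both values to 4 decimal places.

0: u=14.7184 w=-15.7519
1: u=4.2357 w=-6.8748
2: u=16.7567 w=-15.9559
3: u=14.3540 w=-11.4377

k=0: b·v=1.88×(-0.533)=-1.0020; √(2b)=1.9391; u=(-1.0020+29.542)/1.9391=14.7184, w=(-1.0020−29.542)/1.9391=-15.7519
k=1: b·v=1.88×(-1.361)=-2.5587; √(2b)=1.9391; u=(-2.5587+10.772)/1.9391=4.2357, w=(-2.5587−10.772)/1.9391=-6.8748
k=2: b·v=1.88×0.413=0.7764; √(2b)=1.9391; u=(0.7764+31.716)/1.9391=16.7567, w=(0.7764−31.716)/1.9391=-15.9559
k=3: b·v=1.88×1.504=2.8275; √(2b)=1.9391; u=(2.8275+25.006)/1.9391=14.3540, w=(2.8275−25.006)/1.9391=-11.4377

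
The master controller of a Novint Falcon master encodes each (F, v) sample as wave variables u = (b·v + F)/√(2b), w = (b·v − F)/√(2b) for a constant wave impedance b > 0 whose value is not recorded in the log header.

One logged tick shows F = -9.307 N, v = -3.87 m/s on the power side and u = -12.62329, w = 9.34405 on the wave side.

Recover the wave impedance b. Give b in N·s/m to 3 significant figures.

u + w = -3.279240;  u + w = √(2b)·v, so √(2b) = -3.279240/(-3.87) = 0.847349.
b = (√(2b))²/2 = 0.718000/2 = 0.359000.
(Check via u − w = 2F/√(2b): u − w = -21.967340, 2F/√(2b) = -21.967340.)

b = 0.359 N·s/m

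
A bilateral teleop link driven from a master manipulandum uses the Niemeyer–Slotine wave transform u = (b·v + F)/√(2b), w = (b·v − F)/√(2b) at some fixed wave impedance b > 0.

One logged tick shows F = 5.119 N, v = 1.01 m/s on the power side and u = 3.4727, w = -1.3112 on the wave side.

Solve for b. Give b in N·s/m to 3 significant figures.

b = 2.29 N·s/m

u + w = 2.16150;  u + w = √(2b)·v, so √(2b) = 2.16150/1.01 = 2.14010.
b = (√(2b))²/2 = 4.58002/2 = 2.29001.
(Check via u − w = 2F/√(2b): u − w = 4.78390, 2F/√(2b) = 4.78389.)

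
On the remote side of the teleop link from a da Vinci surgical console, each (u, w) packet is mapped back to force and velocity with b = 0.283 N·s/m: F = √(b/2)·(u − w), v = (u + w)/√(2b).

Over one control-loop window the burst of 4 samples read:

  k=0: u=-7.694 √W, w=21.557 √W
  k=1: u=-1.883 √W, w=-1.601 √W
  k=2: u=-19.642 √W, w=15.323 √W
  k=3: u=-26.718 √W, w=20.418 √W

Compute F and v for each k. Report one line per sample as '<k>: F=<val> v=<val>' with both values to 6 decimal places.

k=0: u−w=-29.251000, u+w=13.863000; √(b/2)=0.376165, √(2b)=0.752330; F=0.376165×(-29.251)=-11.003198, v=13.863000/0.752330=18.426761
k=1: u−w=-0.282000, u+w=-3.484000; √(b/2)=0.376165, √(2b)=0.752330; F=0.376165×(-0.282)=-0.106078, v=-3.484000/0.752330=-4.630948
k=2: u−w=-34.965000, u+w=-4.319000; √(b/2)=0.376165, √(2b)=0.752330; F=0.376165×(-34.965)=-13.152604, v=-4.319000/0.752330=-5.740834
k=3: u−w=-47.136000, u+w=-6.300000; √(b/2)=0.376165, √(2b)=0.752330; F=0.376165×(-47.136)=-17.730907, v=-6.300000/0.752330=-8.373988

0: F=-11.003198 v=18.426761
1: F=-0.106078 v=-4.630948
2: F=-13.152604 v=-5.740834
3: F=-17.730907 v=-8.373988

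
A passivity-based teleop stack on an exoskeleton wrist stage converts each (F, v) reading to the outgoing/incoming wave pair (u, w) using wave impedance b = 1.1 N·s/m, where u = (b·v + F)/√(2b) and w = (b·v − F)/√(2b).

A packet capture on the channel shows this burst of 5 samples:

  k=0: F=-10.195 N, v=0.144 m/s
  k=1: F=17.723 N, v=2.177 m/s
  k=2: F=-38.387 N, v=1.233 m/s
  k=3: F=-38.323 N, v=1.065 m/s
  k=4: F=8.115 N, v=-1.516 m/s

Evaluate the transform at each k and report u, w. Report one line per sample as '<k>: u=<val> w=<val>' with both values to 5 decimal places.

0: u=-6.76667 w=6.98026
1: u=13.56335 w=-10.33434
2: u=-24.96609 w=26.79493
3: u=-25.04754 w=26.62719
4: u=4.34684 w=-6.59543

k=0: b·v=1.1×0.144=0.15840; √(2b)=1.48324; u=(0.15840+(-10.195))/1.48324=-6.76667, w=(0.15840−(-10.195))/1.48324=6.98026
k=1: b·v=1.1×2.177=2.39470; √(2b)=1.48324; u=(2.39470+17.723)/1.48324=13.56335, w=(2.39470−17.723)/1.48324=-10.33434
k=2: b·v=1.1×1.233=1.35630; √(2b)=1.48324; u=(1.35630+(-38.387))/1.48324=-24.96609, w=(1.35630−(-38.387))/1.48324=26.79493
k=3: b·v=1.1×1.065=1.17150; √(2b)=1.48324; u=(1.17150+(-38.323))/1.48324=-25.04754, w=(1.17150−(-38.323))/1.48324=26.62719
k=4: b·v=1.1×(-1.516)=-1.66760; √(2b)=1.48324; u=(-1.66760+8.115)/1.48324=4.34684, w=(-1.66760−8.115)/1.48324=-6.59543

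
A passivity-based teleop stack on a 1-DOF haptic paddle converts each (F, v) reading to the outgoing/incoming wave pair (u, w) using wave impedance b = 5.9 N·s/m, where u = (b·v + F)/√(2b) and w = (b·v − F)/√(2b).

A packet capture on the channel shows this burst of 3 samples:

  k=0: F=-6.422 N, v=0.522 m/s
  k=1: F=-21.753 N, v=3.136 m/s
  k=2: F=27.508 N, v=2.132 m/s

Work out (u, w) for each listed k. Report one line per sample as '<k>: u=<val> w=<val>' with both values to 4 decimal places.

k=0: b·v=5.9×0.522=3.0798; √(2b)=3.4351; u=(3.0798+(-6.422))/3.4351=-0.9730, w=(3.0798−(-6.422))/3.4351=2.7661
k=1: b·v=5.9×3.136=18.5024; √(2b)=3.4351; u=(18.5024+(-21.753))/3.4351=-0.9463, w=(18.5024−(-21.753))/3.4351=11.7188
k=2: b·v=5.9×2.132=12.5788; √(2b)=3.4351; u=(12.5788+27.508)/3.4351=11.6697, w=(12.5788−27.508)/3.4351=-4.3461

0: u=-0.9730 w=2.7661
1: u=-0.9463 w=11.7188
2: u=11.6697 w=-4.3461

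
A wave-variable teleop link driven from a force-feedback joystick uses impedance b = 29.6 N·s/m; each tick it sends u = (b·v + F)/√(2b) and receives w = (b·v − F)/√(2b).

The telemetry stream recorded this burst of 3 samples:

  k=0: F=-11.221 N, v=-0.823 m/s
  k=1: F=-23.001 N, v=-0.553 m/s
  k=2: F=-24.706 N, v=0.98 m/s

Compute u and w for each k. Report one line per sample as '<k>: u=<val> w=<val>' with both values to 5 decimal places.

0: u=-4.62452 w=-1.70776
1: u=-5.11685 w=0.86198
2: u=0.55913 w=6.98114

k=0: b·v=29.6×(-0.823)=-24.36080; √(2b)=7.69415; u=(-24.36080+(-11.221))/7.69415=-4.62452, w=(-24.36080−(-11.221))/7.69415=-1.70776
k=1: b·v=29.6×(-0.553)=-16.36880; √(2b)=7.69415; u=(-16.36880+(-23.001))/7.69415=-5.11685, w=(-16.36880−(-23.001))/7.69415=0.86198
k=2: b·v=29.6×0.98=29.00800; √(2b)=7.69415; u=(29.00800+(-24.706))/7.69415=0.55913, w=(29.00800−(-24.706))/7.69415=6.98114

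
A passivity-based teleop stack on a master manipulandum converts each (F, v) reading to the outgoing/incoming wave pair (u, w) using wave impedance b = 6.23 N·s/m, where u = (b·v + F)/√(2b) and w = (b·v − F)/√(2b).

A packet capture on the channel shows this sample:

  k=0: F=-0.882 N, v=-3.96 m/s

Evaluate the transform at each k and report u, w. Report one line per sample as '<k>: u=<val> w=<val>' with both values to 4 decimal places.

k=0: b·v=6.23×(-3.96)=-24.6708; √(2b)=3.5299; u=(-24.6708+(-0.882))/3.5299=-7.2390, w=(-24.6708−(-0.882))/3.5299=-6.7393

0: u=-7.2390 w=-6.7393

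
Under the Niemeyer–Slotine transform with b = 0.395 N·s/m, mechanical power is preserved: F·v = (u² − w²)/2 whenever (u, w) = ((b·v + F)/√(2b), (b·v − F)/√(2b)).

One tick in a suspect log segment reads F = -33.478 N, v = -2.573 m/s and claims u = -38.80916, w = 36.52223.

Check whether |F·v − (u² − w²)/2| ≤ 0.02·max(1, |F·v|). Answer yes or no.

yes

F·v = (-33.478)×(-2.573) = 86.13889 W.
(u² − w²)/2 = (1506.15090 − 1333.87328)/2 = 86.13881 W.
|Δ| = 0.00009;  2% of max(1, |F·v|) = 1.72278.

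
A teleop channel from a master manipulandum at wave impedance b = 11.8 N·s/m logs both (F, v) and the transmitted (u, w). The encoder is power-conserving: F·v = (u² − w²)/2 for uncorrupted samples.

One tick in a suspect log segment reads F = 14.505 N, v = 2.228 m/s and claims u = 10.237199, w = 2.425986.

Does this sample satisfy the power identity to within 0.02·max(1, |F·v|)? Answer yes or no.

F·v = 14.505×2.228 = 32.317140 W.
(u² − w²)/2 = (104.800243 − 5.885408)/2 = 49.457418 W.
|Δ| = 17.140278;  2% of max(1, |F·v|) = 0.646343.

no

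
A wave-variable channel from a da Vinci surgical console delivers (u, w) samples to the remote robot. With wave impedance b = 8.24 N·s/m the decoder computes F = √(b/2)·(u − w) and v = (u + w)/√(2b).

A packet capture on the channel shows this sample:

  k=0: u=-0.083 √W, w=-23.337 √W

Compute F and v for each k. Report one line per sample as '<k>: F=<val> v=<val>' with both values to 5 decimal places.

0: F=47.20046 v=-5.76910

k=0: u−w=23.25400, u+w=-23.42000; √(b/2)=2.02978, √(2b)=4.05956; F=2.02978×23.254=47.20046, v=-23.42000/4.05956=-5.76910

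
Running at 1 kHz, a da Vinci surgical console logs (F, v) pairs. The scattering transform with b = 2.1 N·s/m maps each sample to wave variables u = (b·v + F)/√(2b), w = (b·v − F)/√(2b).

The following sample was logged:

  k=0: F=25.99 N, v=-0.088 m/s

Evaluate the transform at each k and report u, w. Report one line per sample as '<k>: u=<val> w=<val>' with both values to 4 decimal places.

k=0: b·v=2.1×(-0.088)=-0.1848; √(2b)=2.0494; u=(-0.1848+25.99)/2.0494=12.5916, w=(-0.1848−25.99)/2.0494=-12.7720

0: u=12.5916 w=-12.7720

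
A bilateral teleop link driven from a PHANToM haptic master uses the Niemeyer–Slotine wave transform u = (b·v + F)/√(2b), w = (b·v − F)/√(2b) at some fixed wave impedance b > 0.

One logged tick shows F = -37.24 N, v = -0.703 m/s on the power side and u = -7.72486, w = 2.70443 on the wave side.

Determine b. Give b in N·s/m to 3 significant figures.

b = 25.5 N·s/m

u + w = -5.0204;  u + w = √(2b)·v, so √(2b) = -5.0204/(-0.703) = 7.1414.
b = (√(2b))²/2 = 51.0001/2 = 25.5001.
(Check via u − w = 2F/√(2b): u − w = -10.4293, 2F/√(2b) = -10.4293.)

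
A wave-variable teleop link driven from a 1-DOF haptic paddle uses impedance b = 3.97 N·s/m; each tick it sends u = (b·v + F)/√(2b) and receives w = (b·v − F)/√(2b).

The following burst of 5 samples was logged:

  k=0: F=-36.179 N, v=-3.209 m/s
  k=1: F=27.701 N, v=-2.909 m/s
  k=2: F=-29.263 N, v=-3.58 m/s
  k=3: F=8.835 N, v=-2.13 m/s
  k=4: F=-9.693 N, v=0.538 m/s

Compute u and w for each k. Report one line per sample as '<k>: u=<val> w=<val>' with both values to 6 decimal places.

0: u=-17.360608 w=8.318286
1: u=5.732226 w=-13.929208
2: u=-15.428913 w=5.341187
3: u=0.134467 w=-6.136382
4: u=-2.681929 w=4.197905

k=0: b·v=3.97×(-3.209)=-12.739730; √(2b)=2.817801; u=(-12.739730+(-36.179))/2.817801=-17.360608, w=(-12.739730−(-36.179))/2.817801=8.318286
k=1: b·v=3.97×(-2.909)=-11.548730; √(2b)=2.817801; u=(-11.548730+27.701)/2.817801=5.732226, w=(-11.548730−27.701)/2.817801=-13.929208
k=2: b·v=3.97×(-3.58)=-14.212600; √(2b)=2.817801; u=(-14.212600+(-29.263))/2.817801=-15.428913, w=(-14.212600−(-29.263))/2.817801=5.341187
k=3: b·v=3.97×(-2.13)=-8.456100; √(2b)=2.817801; u=(-8.456100+8.835)/2.817801=0.134467, w=(-8.456100−8.835)/2.817801=-6.136382
k=4: b·v=3.97×0.538=2.135860; √(2b)=2.817801; u=(2.135860+(-9.693))/2.817801=-2.681929, w=(2.135860−(-9.693))/2.817801=4.197905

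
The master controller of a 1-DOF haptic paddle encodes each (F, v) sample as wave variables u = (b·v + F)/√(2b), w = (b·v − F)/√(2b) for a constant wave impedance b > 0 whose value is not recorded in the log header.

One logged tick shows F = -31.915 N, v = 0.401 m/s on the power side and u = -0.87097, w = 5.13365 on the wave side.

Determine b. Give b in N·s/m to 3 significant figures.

u + w = 4.26268;  u + w = √(2b)·v, so √(2b) = 4.26268/0.401 = 10.63012.
b = (√(2b))²/2 = 112.99955/2 = 56.49978.
(Check via u − w = 2F/√(2b): u − w = -6.00462, 2F/√(2b) = -6.00463.)

b = 56.5 N·s/m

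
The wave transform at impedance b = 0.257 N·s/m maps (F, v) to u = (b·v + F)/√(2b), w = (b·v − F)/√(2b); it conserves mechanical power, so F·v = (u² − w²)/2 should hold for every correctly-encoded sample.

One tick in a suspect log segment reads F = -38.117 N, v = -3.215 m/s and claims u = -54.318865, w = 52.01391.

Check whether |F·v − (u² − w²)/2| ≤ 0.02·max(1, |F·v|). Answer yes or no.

yes

F·v = (-38.117)×(-3.215) = 122.546155 W.
(u² − w²)/2 = (2950.539095 − 2705.446833)/2 = 122.546131 W.
|Δ| = 0.000024;  2% of max(1, |F·v|) = 2.450923.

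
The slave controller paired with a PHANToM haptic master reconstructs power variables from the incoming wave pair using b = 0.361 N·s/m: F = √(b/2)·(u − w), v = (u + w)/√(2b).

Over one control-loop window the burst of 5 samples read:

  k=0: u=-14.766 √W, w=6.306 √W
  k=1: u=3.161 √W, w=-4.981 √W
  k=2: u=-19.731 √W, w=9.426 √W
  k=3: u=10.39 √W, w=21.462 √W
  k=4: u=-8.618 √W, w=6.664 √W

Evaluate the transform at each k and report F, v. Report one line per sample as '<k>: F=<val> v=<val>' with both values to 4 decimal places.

0: F=-8.9525 v=-9.9564
1: F=3.4592 v=-2.1419
2: F=-12.3874 v=-12.1277
3: F=-4.7040 v=37.4859
4: F=-6.4926 v=-2.2996

k=0: u−w=-21.0720, u+w=-8.4600; √(b/2)=0.4249, √(2b)=0.8497; F=0.4249×(-21.072)=-8.9525, v=-8.4600/0.8497=-9.9564
k=1: u−w=8.1420, u+w=-1.8200; √(b/2)=0.4249, √(2b)=0.8497; F=0.4249×8.142=3.4592, v=-1.8200/0.8497=-2.1419
k=2: u−w=-29.1570, u+w=-10.3050; √(b/2)=0.4249, √(2b)=0.8497; F=0.4249×(-29.157)=-12.3874, v=-10.3050/0.8497=-12.1277
k=3: u−w=-11.0720, u+w=31.8520; √(b/2)=0.4249, √(2b)=0.8497; F=0.4249×(-11.072)=-4.7040, v=31.8520/0.8497=37.4859
k=4: u−w=-15.2820, u+w=-1.9540; √(b/2)=0.4249, √(2b)=0.8497; F=0.4249×(-15.282)=-6.4926, v=-1.9540/0.8497=-2.2996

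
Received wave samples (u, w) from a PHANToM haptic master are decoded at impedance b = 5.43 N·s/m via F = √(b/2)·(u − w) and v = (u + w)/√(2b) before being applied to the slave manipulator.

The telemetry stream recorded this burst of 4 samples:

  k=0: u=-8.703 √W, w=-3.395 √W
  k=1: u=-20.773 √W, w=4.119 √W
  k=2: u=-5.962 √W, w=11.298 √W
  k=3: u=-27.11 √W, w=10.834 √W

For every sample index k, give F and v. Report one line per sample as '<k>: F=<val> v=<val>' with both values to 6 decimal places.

0: F=-8.746128 v=-3.671121
1: F=-41.015188 v=-5.053632
2: F=-28.439746 v=1.619202
3: F=-62.521304 v=-4.938929

k=0: u−w=-5.308000, u+w=-12.098000; √(b/2)=1.647726, √(2b)=3.295451; F=1.647726×(-5.308)=-8.746128, v=-12.098000/3.295451=-3.671121
k=1: u−w=-24.892000, u+w=-16.654000; √(b/2)=1.647726, √(2b)=3.295451; F=1.647726×(-24.892)=-41.015188, v=-16.654000/3.295451=-5.053632
k=2: u−w=-17.260000, u+w=5.336000; √(b/2)=1.647726, √(2b)=3.295451; F=1.647726×(-17.26)=-28.439746, v=5.336000/3.295451=1.619202
k=3: u−w=-37.944000, u+w=-16.276000; √(b/2)=1.647726, √(2b)=3.295451; F=1.647726×(-37.944)=-62.521304, v=-16.276000/3.295451=-4.938929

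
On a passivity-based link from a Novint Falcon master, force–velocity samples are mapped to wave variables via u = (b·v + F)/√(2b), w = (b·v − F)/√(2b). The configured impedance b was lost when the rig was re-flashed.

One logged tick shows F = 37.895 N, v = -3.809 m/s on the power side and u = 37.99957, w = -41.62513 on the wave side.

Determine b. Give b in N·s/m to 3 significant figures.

u + w = -3.6256;  u + w = √(2b)·v, so √(2b) = -3.6256/(-3.809) = 0.9518.
b = (√(2b))²/2 = 0.9060/2 = 0.4530.
(Check via u − w = 2F/√(2b): u − w = 79.6247, 2F/√(2b) = 79.6247.)

b = 0.453 N·s/m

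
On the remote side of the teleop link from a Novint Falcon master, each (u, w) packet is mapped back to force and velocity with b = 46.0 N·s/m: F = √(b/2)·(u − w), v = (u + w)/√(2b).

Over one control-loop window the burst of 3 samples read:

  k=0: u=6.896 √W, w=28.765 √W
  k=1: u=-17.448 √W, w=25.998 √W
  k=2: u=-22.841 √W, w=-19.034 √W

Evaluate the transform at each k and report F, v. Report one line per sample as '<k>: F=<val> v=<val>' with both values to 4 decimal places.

0: F=-104.8800 v=3.7179
1: F=-208.3597 v=0.8914
2: F=-18.2577 v=-4.3658

k=0: u−w=-21.8690, u+w=35.6610; √(b/2)=4.7958, √(2b)=9.5917; F=4.7958×(-21.869)=-104.8800, v=35.6610/9.5917=3.7179
k=1: u−w=-43.4460, u+w=8.5500; √(b/2)=4.7958, √(2b)=9.5917; F=4.7958×(-43.446)=-208.3597, v=8.5500/9.5917=0.8914
k=2: u−w=-3.8070, u+w=-41.8750; √(b/2)=4.7958, √(2b)=9.5917; F=4.7958×(-3.807)=-18.2577, v=-41.8750/9.5917=-4.3658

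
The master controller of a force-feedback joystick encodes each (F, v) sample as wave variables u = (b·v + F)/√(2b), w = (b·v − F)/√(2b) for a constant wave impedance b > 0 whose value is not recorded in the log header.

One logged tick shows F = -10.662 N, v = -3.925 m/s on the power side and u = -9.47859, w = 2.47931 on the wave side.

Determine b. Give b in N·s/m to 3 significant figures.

u + w = -6.99928;  u + w = √(2b)·v, so √(2b) = -6.99928/(-3.925) = 1.78326.
b = (√(2b))²/2 = 3.18000/2 = 1.59000.
(Check via u − w = 2F/√(2b): u − w = -11.95790, 2F/√(2b) = -11.95790.)

b = 1.59 N·s/m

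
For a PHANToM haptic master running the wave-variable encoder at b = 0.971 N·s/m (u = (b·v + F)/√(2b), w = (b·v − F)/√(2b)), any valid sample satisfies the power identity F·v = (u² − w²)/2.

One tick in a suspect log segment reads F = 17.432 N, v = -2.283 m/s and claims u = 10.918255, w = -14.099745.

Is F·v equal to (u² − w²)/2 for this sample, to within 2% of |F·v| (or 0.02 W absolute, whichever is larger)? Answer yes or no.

F·v = 17.432×(-2.283) = -39.797256 W.
(u² − w²)/2 = (119.208292 − 198.802809)/2 = -39.797258 W.
|Δ| = 0.000002;  2% of max(1, |F·v|) = 0.795945.

yes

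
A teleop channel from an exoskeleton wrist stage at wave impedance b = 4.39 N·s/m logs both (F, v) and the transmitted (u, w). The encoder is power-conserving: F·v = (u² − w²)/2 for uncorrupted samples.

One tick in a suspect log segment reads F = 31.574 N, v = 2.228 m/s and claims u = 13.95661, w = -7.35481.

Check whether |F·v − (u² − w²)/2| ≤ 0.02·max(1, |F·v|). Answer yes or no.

F·v = 31.574×2.228 = 70.3469 W.
(u² − w²)/2 = (194.7870 − 54.0932)/2 = 70.3469 W.
|Δ| = 0.0000;  2% of max(1, |F·v|) = 1.4069.

yes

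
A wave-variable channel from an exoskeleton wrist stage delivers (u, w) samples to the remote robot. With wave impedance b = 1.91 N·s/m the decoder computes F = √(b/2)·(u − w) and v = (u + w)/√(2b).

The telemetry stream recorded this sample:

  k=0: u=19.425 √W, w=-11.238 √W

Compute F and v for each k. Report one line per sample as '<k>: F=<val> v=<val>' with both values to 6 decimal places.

k=0: u−w=30.663000, u+w=8.187000; √(b/2)=0.977241, √(2b)=1.954482; F=0.977241×30.663=29.965141, v=8.187000/1.954482=4.188834

0: F=29.965141 v=4.188834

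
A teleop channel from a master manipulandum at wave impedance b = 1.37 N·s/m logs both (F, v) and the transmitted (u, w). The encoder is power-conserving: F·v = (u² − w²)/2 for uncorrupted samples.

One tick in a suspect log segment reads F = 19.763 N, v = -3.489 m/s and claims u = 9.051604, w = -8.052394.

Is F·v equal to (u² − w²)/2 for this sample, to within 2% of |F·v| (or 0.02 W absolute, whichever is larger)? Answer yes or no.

F·v = 19.763×(-3.489) = -68.953107 W.
(u² − w²)/2 = (81.931535 − 64.841049)/2 = 8.545243 W.
|Δ| = 77.498350;  2% of max(1, |F·v|) = 1.379062.

no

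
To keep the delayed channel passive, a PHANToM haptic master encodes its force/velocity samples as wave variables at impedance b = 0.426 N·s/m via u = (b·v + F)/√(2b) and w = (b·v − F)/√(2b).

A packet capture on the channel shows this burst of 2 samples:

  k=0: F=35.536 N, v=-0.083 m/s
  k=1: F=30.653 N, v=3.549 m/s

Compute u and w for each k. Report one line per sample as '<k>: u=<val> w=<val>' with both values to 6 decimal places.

k=0: b·v=0.426×(-0.083)=-0.035358; √(2b)=0.923038; u=(-0.035358+35.536)/0.923038=38.460631, w=(-0.035358−35.536)/0.923038=-38.537244
k=1: b·v=0.426×3.549=1.511874; √(2b)=0.923038; u=(1.511874+30.653)/0.923038=34.846732, w=(1.511874−30.653)/0.923038=-31.570869

0: u=38.460631 w=-38.537244
1: u=34.846732 w=-31.570869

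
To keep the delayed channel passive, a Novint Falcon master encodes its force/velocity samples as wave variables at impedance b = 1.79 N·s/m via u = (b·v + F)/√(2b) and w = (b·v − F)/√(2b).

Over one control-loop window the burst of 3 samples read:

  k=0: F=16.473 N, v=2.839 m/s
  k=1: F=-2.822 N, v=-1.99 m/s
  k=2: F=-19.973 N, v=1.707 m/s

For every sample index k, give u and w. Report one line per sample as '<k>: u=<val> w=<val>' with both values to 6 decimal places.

0: u=11.392071 w=-6.020431
1: u=-3.374102 w=-0.391155
2: u=-8.941161 w=12.170956

k=0: b·v=1.79×2.839=5.081810; √(2b)=1.892089; u=(5.081810+16.473)/1.892089=11.392071, w=(5.081810−16.473)/1.892089=-6.020431
k=1: b·v=1.79×(-1.99)=-3.562100; √(2b)=1.892089; u=(-3.562100+(-2.822))/1.892089=-3.374102, w=(-3.562100−(-2.822))/1.892089=-0.391155
k=2: b·v=1.79×1.707=3.055530; √(2b)=1.892089; u=(3.055530+(-19.973))/1.892089=-8.941161, w=(3.055530−(-19.973))/1.892089=12.170956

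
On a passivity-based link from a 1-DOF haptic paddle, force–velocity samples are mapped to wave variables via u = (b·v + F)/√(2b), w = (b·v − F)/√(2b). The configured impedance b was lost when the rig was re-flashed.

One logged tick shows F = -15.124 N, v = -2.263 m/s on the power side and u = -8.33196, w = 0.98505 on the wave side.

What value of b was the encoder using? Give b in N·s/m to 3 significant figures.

b = 5.27 N·s/m

u + w = -7.34691;  u + w = √(2b)·v, so √(2b) = -7.34691/(-2.263) = 3.24654.
b = (√(2b))²/2 = 10.53999/2 = 5.27000.
(Check via u − w = 2F/√(2b): u − w = -9.31701, 2F/√(2b) = -9.31701.)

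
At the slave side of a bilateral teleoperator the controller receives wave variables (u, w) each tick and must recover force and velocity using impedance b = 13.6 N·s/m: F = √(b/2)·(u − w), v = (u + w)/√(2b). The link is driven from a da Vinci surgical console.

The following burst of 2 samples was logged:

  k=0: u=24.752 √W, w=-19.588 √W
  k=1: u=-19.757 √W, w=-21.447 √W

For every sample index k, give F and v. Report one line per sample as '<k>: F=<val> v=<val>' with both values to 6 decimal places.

0: F=115.624574 v=0.990152
1: F=4.406981 v=-7.900506

k=0: u−w=44.340000, u+w=5.164000; √(b/2)=2.607681, √(2b)=5.215362; F=2.607681×44.34=115.624574, v=5.164000/5.215362=0.990152
k=1: u−w=1.690000, u+w=-41.204000; √(b/2)=2.607681, √(2b)=5.215362; F=2.607681×1.69=4.406981, v=-41.204000/5.215362=-7.900506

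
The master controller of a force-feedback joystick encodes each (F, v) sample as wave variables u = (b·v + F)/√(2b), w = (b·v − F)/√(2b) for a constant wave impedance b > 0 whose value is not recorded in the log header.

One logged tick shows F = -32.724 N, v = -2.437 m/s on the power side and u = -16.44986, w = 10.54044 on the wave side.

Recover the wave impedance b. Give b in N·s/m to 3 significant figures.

u + w = -5.90942;  u + w = √(2b)·v, so √(2b) = -5.90942/(-2.437) = 2.42487.
b = (√(2b))²/2 = 5.88002/2 = 2.94001.
(Check via u − w = 2F/√(2b): u − w = -26.99030, 2F/√(2b) = -26.99026.)

b = 2.94 N·s/m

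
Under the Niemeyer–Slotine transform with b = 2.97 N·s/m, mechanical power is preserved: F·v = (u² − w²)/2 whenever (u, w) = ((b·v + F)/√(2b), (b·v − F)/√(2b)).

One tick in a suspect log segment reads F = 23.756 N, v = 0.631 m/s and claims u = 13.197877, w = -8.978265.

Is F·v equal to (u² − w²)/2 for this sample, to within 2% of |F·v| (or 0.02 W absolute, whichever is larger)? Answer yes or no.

no

F·v = 23.756×0.631 = 14.990036 W.
(u² − w²)/2 = (174.183957 − 80.609242)/2 = 46.787357 W.
|Δ| = 31.797321;  2% of max(1, |F·v|) = 0.299801.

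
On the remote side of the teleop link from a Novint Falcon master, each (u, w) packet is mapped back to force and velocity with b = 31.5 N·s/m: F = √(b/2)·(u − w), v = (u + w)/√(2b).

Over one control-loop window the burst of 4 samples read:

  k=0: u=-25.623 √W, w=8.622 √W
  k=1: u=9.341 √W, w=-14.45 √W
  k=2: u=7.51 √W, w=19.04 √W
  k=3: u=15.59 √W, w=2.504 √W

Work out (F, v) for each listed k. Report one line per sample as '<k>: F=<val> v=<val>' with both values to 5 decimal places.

0: F=-135.90563 v=-2.14192
1: F=94.41760 v=-0.64367
2: F=-45.75827 v=3.34499
3: F=51.93345 v=2.27963

k=0: u−w=-34.24500, u+w=-17.00100; √(b/2)=3.96863, √(2b)=7.93725; F=3.96863×(-34.245)=-135.90563, v=-17.00100/7.93725=-2.14192
k=1: u−w=23.79100, u+w=-5.10900; √(b/2)=3.96863, √(2b)=7.93725; F=3.96863×23.791=94.41760, v=-5.10900/7.93725=-0.64367
k=2: u−w=-11.53000, u+w=26.55000; √(b/2)=3.96863, √(2b)=7.93725; F=3.96863×(-11.53)=-45.75827, v=26.55000/7.93725=3.34499
k=3: u−w=13.08600, u+w=18.09400; √(b/2)=3.96863, √(2b)=7.93725; F=3.96863×13.086=51.93345, v=18.09400/7.93725=2.27963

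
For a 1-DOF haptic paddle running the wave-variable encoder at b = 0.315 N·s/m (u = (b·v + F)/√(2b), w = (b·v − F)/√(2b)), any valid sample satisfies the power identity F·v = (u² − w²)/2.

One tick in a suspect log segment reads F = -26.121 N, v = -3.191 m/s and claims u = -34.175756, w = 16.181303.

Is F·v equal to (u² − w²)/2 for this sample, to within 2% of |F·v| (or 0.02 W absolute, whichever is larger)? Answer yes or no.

no

F·v = (-26.121)×(-3.191) = 83.352111 W.
(u² − w²)/2 = (1167.982298 − 261.834567)/2 = 453.073866 W.
|Δ| = 369.721755;  2% of max(1, |F·v|) = 1.667042.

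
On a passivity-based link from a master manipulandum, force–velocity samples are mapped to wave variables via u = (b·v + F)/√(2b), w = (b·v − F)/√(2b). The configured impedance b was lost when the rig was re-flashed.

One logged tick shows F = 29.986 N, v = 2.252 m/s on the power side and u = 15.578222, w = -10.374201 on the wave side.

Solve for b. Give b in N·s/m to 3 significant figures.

b = 2.67 N·s/m

u + w = 5.204021;  u + w = √(2b)·v, so √(2b) = 5.204021/2.252 = 2.310844.
b = (√(2b))²/2 = 5.340001/2 = 2.670000.
(Check via u − w = 2F/√(2b): u − w = 25.952423, 2F/√(2b) = 25.952421.)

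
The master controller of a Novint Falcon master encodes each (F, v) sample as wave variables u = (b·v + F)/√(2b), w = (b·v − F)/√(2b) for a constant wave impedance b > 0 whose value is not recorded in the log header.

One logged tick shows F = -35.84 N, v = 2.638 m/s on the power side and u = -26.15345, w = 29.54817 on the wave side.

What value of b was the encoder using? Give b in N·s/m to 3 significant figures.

b = 0.828 N·s/m

u + w = 3.39472;  u + w = √(2b)·v, so √(2b) = 3.39472/2.638 = 1.28685.
b = (√(2b))²/2 = 1.65599/2 = 0.82800.
(Check via u − w = 2F/√(2b): u − w = -55.70162, 2F/√(2b) = -55.70175.)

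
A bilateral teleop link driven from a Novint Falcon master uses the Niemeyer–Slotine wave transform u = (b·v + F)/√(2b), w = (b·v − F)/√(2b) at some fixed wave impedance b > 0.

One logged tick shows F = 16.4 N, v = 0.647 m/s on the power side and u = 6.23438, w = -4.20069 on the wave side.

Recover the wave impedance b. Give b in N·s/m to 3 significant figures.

b = 4.94 N·s/m

u + w = 2.03369;  u + w = √(2b)·v, so √(2b) = 2.03369/0.647 = 3.14326.
b = (√(2b))²/2 = 9.88009/2 = 4.94005.
(Check via u − w = 2F/√(2b): u − w = 10.43507, 2F/√(2b) = 10.43502.)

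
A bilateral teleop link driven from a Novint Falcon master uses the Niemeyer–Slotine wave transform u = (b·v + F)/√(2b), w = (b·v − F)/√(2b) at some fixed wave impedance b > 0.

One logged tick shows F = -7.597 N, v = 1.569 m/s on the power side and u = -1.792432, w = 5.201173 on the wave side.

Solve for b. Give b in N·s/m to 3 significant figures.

u + w = 3.408741;  u + w = √(2b)·v, so √(2b) = 3.408741/1.569 = 2.172556.
b = (√(2b))²/2 = 4.720001/2 = 2.360001.
(Check via u − w = 2F/√(2b): u − w = -6.993605, 2F/√(2b) = -6.993604.)

b = 2.36 N·s/m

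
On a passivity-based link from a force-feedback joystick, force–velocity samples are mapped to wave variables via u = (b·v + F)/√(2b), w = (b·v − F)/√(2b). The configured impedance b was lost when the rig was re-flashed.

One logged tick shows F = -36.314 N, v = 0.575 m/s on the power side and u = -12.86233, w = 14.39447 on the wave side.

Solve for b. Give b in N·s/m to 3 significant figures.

b = 3.55 N·s/m

u + w = 1.53214;  u + w = √(2b)·v, so √(2b) = 1.53214/0.575 = 2.66459.
b = (√(2b))²/2 = 7.10005/2 = 3.55002.
(Check via u − w = 2F/√(2b): u − w = -27.25680, 2F/√(2b) = -27.25671.)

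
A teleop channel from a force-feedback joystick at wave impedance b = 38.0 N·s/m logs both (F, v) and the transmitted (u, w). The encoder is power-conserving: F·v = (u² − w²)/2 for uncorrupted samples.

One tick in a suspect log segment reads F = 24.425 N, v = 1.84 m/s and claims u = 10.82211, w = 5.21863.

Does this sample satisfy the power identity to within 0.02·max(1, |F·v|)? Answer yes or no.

F·v = 24.425×1.84 = 44.9420 W.
(u² − w²)/2 = (117.1181 − 27.2341)/2 = 44.9420 W.
|Δ| = 0.0000;  2% of max(1, |F·v|) = 0.8988.

yes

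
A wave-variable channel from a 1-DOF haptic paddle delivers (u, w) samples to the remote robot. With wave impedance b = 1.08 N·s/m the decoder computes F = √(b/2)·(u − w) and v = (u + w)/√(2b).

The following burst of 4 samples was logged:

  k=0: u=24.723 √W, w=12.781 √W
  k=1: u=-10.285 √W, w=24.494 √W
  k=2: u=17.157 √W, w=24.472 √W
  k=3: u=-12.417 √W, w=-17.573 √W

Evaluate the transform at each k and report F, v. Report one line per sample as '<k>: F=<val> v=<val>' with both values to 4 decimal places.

0: F=8.7755 v=25.5182
1: F=-25.5572 v=9.6680
2: F=-5.3754 v=28.3249
3: F=3.7889 v=-20.4056

k=0: u−w=11.9420, u+w=37.5040; √(b/2)=0.7348, √(2b)=1.4697; F=0.7348×11.942=8.7755, v=37.5040/1.4697=25.5182
k=1: u−w=-34.7790, u+w=14.2090; √(b/2)=0.7348, √(2b)=1.4697; F=0.7348×(-34.779)=-25.5572, v=14.2090/1.4697=9.6680
k=2: u−w=-7.3150, u+w=41.6290; √(b/2)=0.7348, √(2b)=1.4697; F=0.7348×(-7.315)=-5.3754, v=41.6290/1.4697=28.3249
k=3: u−w=5.1560, u+w=-29.9900; √(b/2)=0.7348, √(2b)=1.4697; F=0.7348×5.156=3.7889, v=-29.9900/1.4697=-20.4056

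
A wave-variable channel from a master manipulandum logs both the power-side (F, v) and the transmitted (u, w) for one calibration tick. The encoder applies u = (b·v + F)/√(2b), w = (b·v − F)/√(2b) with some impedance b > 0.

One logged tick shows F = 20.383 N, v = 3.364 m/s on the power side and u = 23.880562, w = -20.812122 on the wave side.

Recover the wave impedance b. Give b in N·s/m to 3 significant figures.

u + w = 3.068440;  u + w = √(2b)·v, so √(2b) = 3.068440/3.364 = 0.912140.
b = (√(2b))²/2 = 0.832000/2 = 0.416000.
(Check via u − w = 2F/√(2b): u − w = 44.692684, 2F/√(2b) = 44.692686.)

b = 0.416 N·s/m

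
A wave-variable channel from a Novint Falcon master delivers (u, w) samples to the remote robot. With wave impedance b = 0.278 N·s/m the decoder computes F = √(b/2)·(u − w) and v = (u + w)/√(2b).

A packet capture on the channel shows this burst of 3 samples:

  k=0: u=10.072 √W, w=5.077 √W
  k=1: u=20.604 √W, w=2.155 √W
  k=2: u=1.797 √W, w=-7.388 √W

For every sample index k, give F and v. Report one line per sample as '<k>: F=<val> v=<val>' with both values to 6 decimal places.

0: F=1.862271 v=20.316391
1: F=6.878286 v=30.522196
2: F=3.424416 v=-7.498115

k=0: u−w=4.995000, u+w=15.149000; √(b/2)=0.372827, √(2b)=0.745654; F=0.372827×4.995=1.862271, v=15.149000/0.745654=20.316391
k=1: u−w=18.449000, u+w=22.759000; √(b/2)=0.372827, √(2b)=0.745654; F=0.372827×18.449=6.878286, v=22.759000/0.745654=30.522196
k=2: u−w=9.185000, u+w=-5.591000; √(b/2)=0.372827, √(2b)=0.745654; F=0.372827×9.185=3.424416, v=-5.591000/0.745654=-7.498115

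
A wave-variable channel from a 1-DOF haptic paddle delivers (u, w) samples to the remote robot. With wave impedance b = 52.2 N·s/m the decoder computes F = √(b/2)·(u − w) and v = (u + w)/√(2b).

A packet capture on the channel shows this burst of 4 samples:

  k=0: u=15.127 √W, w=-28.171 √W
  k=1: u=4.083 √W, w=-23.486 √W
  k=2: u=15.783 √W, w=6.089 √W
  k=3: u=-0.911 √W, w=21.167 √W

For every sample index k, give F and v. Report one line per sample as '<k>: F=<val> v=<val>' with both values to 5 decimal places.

0: F=221.20151 v=-1.27662
1: F=140.84495 v=-1.89897
2: F=49.52486 v=2.14061
3: F=-112.79244 v=1.98246

k=0: u−w=43.29800, u+w=-13.04400; √(b/2)=5.10882, √(2b)=10.21763; F=5.10882×43.298=221.20151, v=-13.04400/10.21763=-1.27662
k=1: u−w=27.56900, u+w=-19.40300; √(b/2)=5.10882, √(2b)=10.21763; F=5.10882×27.569=140.84495, v=-19.40300/10.21763=-1.89897
k=2: u−w=9.69400, u+w=21.87200; √(b/2)=5.10882, √(2b)=10.21763; F=5.10882×9.694=49.52486, v=21.87200/10.21763=2.14061
k=3: u−w=-22.07800, u+w=20.25600; √(b/2)=5.10882, √(2b)=10.21763; F=5.10882×(-22.078)=-112.79244, v=20.25600/10.21763=1.98246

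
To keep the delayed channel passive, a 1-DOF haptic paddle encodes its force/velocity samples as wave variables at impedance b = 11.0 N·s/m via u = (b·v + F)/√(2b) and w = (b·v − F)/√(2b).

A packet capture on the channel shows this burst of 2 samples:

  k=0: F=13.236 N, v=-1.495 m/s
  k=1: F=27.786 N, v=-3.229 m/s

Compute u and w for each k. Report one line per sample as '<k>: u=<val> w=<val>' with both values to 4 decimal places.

k=0: b·v=11.0×(-1.495)=-16.4450; √(2b)=4.6904; u=(-16.4450+13.236)/4.6904=-0.6842, w=(-16.4450−13.236)/4.6904=-6.3280
k=1: b·v=11.0×(-3.229)=-35.5190; √(2b)=4.6904; u=(-35.5190+27.786)/4.6904=-1.6487, w=(-35.5190−27.786)/4.6904=-13.4967

0: u=-0.6842 w=-6.3280
1: u=-1.6487 w=-13.4967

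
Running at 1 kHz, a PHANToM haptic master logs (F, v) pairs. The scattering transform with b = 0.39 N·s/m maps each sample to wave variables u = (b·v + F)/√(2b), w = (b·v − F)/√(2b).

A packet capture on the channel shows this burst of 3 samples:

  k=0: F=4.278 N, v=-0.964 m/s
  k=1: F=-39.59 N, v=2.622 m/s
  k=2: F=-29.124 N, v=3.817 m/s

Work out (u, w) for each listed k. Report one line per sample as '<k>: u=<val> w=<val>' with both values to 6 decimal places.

0: u=4.418190 w=-5.269572
1: u=-43.669004 w=45.984692
2: u=-31.290895 w=34.661978

k=0: b·v=0.39×(-0.964)=-0.375960; √(2b)=0.883176; u=(-0.375960+4.278)/0.883176=4.418190, w=(-0.375960−4.278)/0.883176=-5.269572
k=1: b·v=0.39×2.622=1.022580; √(2b)=0.883176; u=(1.022580+(-39.59))/0.883176=-43.669004, w=(1.022580−(-39.59))/0.883176=45.984692
k=2: b·v=0.39×3.817=1.488630; √(2b)=0.883176; u=(1.488630+(-29.124))/0.883176=-31.290895, w=(1.488630−(-29.124))/0.883176=34.661978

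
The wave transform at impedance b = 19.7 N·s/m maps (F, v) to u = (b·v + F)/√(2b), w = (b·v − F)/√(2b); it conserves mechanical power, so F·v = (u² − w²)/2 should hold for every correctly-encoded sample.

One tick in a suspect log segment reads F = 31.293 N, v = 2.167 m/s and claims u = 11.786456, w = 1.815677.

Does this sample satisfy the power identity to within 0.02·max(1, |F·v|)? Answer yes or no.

yes

F·v = 31.293×2.167 = 67.811931 W.
(u² − w²)/2 = (138.920545 − 3.296683)/2 = 67.811931 W.
|Δ| = 0.000000;  2% of max(1, |F·v|) = 1.356239.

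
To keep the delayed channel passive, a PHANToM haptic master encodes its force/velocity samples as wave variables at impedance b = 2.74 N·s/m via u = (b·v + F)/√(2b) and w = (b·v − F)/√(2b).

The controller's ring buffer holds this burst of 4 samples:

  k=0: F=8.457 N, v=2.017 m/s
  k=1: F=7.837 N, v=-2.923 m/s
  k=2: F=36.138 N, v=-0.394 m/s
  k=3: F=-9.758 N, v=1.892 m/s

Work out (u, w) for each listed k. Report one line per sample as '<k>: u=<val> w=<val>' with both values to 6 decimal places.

0: u=5.973489 w=-1.251813
1: u=-0.073483 w=-6.769084
2: u=14.976223 w=-15.898554
3: u=-1.953882 w=6.382940

k=0: b·v=2.74×2.017=5.526580; √(2b)=2.340940; u=(5.526580+8.457)/2.340940=5.973489, w=(5.526580−8.457)/2.340940=-1.251813
k=1: b·v=2.74×(-2.923)=-8.009020; √(2b)=2.340940; u=(-8.009020+7.837)/2.340940=-0.073483, w=(-8.009020−7.837)/2.340940=-6.769084
k=2: b·v=2.74×(-0.394)=-1.079560; √(2b)=2.340940; u=(-1.079560+36.138)/2.340940=14.976223, w=(-1.079560−36.138)/2.340940=-15.898554
k=3: b·v=2.74×1.892=5.184080; √(2b)=2.340940; u=(5.184080+(-9.758))/2.340940=-1.953882, w=(5.184080−(-9.758))/2.340940=6.382940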